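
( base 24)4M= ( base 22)58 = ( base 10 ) 118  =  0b1110110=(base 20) 5I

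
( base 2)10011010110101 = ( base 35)834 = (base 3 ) 111121000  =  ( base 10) 9909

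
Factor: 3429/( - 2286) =-2^( - 1)*3^1 =- 3/2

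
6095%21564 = 6095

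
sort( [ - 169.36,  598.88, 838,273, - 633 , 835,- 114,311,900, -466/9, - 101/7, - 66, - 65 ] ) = [ - 633, - 169.36,-114,- 66, -65, - 466/9 , - 101/7, 273,311, 598.88, 835, 838,900] 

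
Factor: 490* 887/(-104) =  - 217315/52 = - 2^(  -  2 )* 5^1*7^2 * 13^( - 1)*887^1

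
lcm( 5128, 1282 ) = 5128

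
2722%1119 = 484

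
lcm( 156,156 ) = 156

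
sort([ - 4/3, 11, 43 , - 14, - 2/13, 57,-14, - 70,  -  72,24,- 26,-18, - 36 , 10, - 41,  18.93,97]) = [ - 72 , - 70, - 41, - 36, - 26, - 18, - 14,- 14 ,-4/3, - 2/13,  10,11, 18.93, 24,43 , 57, 97]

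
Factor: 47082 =2^1*3^1*7^1*19^1*59^1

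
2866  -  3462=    - 596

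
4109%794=139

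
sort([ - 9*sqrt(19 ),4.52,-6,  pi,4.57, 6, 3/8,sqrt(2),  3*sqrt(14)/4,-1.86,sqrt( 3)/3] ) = [ -9*sqrt(19) , - 6, - 1.86,3/8,  sqrt( 3 )/3,sqrt( 2),3*sqrt( 14 ) /4, pi,4.52,  4.57, 6] 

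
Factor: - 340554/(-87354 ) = 269/69 = 3^( - 1 ) * 23^( - 1)*269^1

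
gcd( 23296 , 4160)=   832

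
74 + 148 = 222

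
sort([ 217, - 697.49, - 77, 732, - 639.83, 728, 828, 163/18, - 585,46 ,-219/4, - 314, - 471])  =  [ - 697.49,-639.83,  -  585, - 471, - 314, - 77,- 219/4, 163/18, 46, 217, 728 , 732, 828]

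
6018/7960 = 3009/3980 =0.76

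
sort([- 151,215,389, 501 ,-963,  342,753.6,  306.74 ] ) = [ - 963,-151,215, 306.74,342,  389,  501,753.6]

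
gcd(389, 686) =1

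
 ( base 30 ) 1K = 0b110010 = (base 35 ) 1F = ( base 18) 2e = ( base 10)50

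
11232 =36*312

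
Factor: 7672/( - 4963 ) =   -  2^3*137^1*709^( - 1 )=   - 1096/709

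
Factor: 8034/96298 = 4017/48149= 3^1*13^1*89^( - 1)*103^1*541^(-1 )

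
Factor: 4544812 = 2^2*1136203^1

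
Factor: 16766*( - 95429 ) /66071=  -  1599962614/66071 = - 2^1*83^1 * 101^1*66071^( - 1 )*95429^1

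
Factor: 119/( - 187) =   -  7/11 = - 7^1*11^( - 1)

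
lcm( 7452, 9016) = 730296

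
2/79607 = 2/79607=0.00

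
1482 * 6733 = 9978306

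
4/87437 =4/87437 = 0.00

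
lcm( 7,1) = 7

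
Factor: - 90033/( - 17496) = 2^( - 3 )*3^ ( - 6 )*30011^1 = 30011/5832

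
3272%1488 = 296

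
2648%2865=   2648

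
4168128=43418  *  96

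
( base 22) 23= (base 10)47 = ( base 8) 57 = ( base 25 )1M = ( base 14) 35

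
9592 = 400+9192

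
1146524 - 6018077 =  -4871553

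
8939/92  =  97 + 15/92 = 97.16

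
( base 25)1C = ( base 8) 45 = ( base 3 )1101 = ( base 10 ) 37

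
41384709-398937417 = -357552708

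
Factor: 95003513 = 11^2*785153^1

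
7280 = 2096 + 5184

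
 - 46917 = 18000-64917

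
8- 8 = 0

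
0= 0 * 366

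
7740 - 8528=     -  788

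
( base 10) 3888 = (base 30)49i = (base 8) 7460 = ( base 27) 590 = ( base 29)4I2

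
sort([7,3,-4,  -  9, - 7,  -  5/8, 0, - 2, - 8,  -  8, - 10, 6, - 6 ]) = [ - 10, - 9,-8, - 8, - 7,  -  6, - 4, - 2, - 5/8 , 0, 3, 6,7 ] 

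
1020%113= 3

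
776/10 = 388/5 = 77.60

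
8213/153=53 + 104/153 = 53.68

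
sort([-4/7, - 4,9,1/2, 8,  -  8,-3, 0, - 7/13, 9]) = [ - 8,-4,-3,-4/7, - 7/13, 0, 1/2, 8, 9, 9]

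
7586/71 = 7586/71 = 106.85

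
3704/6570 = 1852/3285= 0.56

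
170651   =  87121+83530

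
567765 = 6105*93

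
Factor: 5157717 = 3^1 * 1719239^1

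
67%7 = 4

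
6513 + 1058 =7571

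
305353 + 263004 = 568357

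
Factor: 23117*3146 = 2^1  *11^2*13^1 * 23117^1 = 72726082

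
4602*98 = 450996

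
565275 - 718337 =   -  153062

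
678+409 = 1087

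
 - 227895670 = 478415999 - 706311669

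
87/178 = 87/178 =0.49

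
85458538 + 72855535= 158314073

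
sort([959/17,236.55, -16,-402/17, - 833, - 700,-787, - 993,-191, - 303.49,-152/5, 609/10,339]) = [ - 993, - 833, - 787, - 700, - 303.49,-191,-152/5, - 402/17,-16,959/17, 609/10, 236.55, 339]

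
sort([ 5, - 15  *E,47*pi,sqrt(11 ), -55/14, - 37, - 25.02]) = [ - 15*E  , - 37, - 25.02, - 55/14, sqrt( 11 ),5,  47*pi]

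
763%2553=763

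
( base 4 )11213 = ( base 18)11h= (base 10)359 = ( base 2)101100111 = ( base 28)cn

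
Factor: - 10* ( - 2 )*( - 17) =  - 2^2*5^1*17^1=- 340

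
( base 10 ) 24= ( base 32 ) o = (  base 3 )220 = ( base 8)30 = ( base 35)o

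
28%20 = 8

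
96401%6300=1901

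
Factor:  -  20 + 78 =58 = 2^1*29^1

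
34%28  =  6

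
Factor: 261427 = 261427^1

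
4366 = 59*74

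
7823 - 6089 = 1734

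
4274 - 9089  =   - 4815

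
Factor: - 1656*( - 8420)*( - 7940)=-110711548800 = - 2^7 * 3^2*5^2 *23^1*397^1*421^1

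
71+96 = 167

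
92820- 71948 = 20872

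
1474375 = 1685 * 875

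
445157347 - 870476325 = -425318978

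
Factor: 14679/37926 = 2^ (-1)*7^( -1)*43^(-1)*233^1 = 233/602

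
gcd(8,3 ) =1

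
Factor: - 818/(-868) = 2^ (-1 )* 7^( - 1)*31^( - 1 )*409^1 = 409/434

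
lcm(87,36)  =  1044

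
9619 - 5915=3704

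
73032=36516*2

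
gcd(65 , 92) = 1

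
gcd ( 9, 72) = 9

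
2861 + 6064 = 8925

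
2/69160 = 1/34580= 0.00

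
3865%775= 765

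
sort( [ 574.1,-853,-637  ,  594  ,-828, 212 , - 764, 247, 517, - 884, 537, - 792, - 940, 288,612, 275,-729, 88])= [  -  940,- 884, - 853, - 828, - 792, - 764, - 729, - 637,88,212, 247, 275, 288, 517, 537,  574.1, 594, 612]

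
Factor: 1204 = 2^2*7^1*43^1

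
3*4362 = 13086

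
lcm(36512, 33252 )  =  1862112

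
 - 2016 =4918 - 6934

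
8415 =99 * 85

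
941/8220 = 941/8220 = 0.11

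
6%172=6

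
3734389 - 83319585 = - 79585196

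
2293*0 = 0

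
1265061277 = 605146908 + 659914369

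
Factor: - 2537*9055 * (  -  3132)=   2^2*3^3*5^1*29^1*43^1*59^1*1811^1 = 71949979620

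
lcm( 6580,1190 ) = 111860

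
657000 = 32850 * 20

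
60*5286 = 317160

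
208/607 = 208/607 = 0.34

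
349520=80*4369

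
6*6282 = 37692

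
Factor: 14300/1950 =22/3 = 2^1*  3^( - 1)*11^1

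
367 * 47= 17249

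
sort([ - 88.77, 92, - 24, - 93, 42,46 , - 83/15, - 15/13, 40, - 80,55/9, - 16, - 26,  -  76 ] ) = [ - 93,- 88.77, - 80, -76, - 26,  -  24,-16 ,-83/15, - 15/13,55/9,40, 42, 46,92] 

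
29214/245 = 29214/245 = 119.24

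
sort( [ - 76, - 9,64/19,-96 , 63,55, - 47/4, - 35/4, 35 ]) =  [ -96, - 76 ,-47/4,- 9, - 35/4, 64/19 , 35,  55, 63]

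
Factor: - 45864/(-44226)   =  28/27  =  2^2 * 3^( - 3 ) * 7^1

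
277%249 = 28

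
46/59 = 46/59 = 0.78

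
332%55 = 2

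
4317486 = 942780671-938463185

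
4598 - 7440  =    -  2842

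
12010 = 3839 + 8171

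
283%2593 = 283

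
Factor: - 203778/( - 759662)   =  3^2*17^( - 1) * 11321^1*22343^( - 1)= 101889/379831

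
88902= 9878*9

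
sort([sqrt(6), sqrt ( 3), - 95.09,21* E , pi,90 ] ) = [ - 95.09,  sqrt( 3),sqrt(6 ), pi,21 * E , 90]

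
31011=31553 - 542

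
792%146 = 62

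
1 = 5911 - 5910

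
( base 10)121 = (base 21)5g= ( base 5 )441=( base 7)232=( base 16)79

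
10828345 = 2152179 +8676166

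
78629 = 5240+73389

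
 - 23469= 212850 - 236319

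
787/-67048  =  -787/67048 = - 0.01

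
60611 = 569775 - 509164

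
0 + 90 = 90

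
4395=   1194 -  - 3201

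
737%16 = 1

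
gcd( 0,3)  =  3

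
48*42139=2022672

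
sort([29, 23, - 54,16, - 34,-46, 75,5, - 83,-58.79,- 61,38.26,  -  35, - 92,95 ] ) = [-92,  -  83, - 61, - 58.79,-54, - 46,- 35, - 34,5,16, 23,29, 38.26, 75,95 ]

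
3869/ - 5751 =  - 1 + 1882/5751 =-0.67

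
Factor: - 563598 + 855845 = 292247 = 17^1*17191^1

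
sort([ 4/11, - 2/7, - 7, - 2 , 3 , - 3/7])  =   [ - 7,  -  2 ,  -  3/7,-2/7,4/11, 3 ]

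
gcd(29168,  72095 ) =1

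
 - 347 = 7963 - 8310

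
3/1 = 3 = 3.00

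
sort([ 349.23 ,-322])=[-322,349.23]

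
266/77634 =7/2043 = 0.00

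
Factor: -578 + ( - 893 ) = -1471 = -1471^1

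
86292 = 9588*9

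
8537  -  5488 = 3049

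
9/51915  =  3/17305 = 0.00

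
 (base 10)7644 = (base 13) 3630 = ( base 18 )15ac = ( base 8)16734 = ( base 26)b80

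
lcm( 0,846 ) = 0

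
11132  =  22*506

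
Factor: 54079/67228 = 2^( - 2)*7^( - 5 )*41^1*1319^1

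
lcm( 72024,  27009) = 216072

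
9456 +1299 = 10755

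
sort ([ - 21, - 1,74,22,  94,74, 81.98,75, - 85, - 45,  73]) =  [ - 85, - 45,-21, - 1,22, 73, 74,74,75 , 81.98,94]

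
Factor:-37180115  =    -  5^1*7^1 * 181^1*5869^1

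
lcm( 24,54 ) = 216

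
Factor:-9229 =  - 11^1*839^1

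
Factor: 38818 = 2^1*13^1*1493^1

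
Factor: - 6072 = -2^3*3^1*11^1*23^1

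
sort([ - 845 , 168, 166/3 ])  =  [ - 845,166/3,168]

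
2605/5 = 521 =521.00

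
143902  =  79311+64591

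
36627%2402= 597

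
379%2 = 1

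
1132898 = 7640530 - 6507632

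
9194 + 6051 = 15245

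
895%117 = 76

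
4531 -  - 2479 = 7010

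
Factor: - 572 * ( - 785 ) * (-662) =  - 2^3 *5^1*11^1*13^1*157^1*331^1 = - 297251240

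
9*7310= 65790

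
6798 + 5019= 11817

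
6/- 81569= - 1+ 81563/81569 =-0.00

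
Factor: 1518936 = 2^3*3^1*19^1*3331^1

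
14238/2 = 7119 = 7119.00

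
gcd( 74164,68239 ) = 1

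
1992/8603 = 1992/8603= 0.23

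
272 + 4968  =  5240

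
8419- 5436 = 2983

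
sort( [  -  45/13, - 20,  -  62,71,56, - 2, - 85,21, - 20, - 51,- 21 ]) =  [ - 85, - 62,-51, - 21, - 20,-20, - 45/13, - 2,21,  56,71 ] 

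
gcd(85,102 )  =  17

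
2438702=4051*602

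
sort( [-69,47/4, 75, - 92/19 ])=[- 69,-92/19,47/4,  75]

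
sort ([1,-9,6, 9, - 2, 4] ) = [-9, - 2,1, 4,6 , 9]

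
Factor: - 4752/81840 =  - 9/155 = - 3^2* 5^(  -  1)*31^( - 1) 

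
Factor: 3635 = 5^1*727^1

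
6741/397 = 16 + 389/397 = 16.98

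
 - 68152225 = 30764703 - 98916928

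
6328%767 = 192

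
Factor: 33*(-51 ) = -3^2*11^1*17^1 = - 1683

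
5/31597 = 5/31597=0.00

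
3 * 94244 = 282732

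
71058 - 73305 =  - 2247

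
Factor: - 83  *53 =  - 53^1*83^1 = - 4399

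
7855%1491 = 400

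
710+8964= 9674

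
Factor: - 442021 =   -  41^1*10781^1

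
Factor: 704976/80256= 2^(  -  3) * 11^(-1)*773^1=773/88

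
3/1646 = 3/1646 = 0.00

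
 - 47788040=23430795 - 71218835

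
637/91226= 637/91226 = 0.01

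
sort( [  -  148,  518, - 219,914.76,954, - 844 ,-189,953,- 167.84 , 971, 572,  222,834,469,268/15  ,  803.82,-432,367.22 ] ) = [ - 844,  -  432, - 219,  -  189, - 167.84,  -  148,268/15, 222,367.22,  469,518,572,803.82, 834, 914.76,953 , 954,  971]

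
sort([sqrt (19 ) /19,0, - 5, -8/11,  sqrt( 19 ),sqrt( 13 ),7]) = [- 5, -8/11,0,sqrt( 19 ) /19,sqrt(13) , sqrt (19 ),7]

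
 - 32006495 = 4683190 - 36689685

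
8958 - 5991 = 2967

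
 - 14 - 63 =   -  77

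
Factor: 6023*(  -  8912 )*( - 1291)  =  2^4*19^1*317^1*557^1*1291^1  =  69296976016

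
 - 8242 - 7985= -16227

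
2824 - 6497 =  - 3673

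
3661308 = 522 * 7014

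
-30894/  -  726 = 5149/121 =42.55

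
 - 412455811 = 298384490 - 710840301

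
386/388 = 193/194=0.99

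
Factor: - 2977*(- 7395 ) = 22014915 = 3^1*5^1*13^1*17^1 *29^1*229^1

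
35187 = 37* 951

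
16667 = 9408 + 7259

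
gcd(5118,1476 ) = 6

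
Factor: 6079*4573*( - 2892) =-2^2* 3^1 * 17^1*241^1*269^1*6079^1=- 80395480164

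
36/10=3 + 3/5 = 3.60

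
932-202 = 730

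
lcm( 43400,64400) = 1996400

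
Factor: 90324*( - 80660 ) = - 7285533840  =  - 2^4*3^2*5^1 * 13^1*37^1*109^1*193^1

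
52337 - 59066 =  - 6729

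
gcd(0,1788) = 1788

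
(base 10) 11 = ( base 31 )B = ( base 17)b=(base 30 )b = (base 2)1011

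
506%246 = 14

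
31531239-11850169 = 19681070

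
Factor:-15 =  -3^1*5^1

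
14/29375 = 14/29375  =  0.00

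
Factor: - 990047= - 31^1 * 109^1*293^1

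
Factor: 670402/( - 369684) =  - 2^(  -  1 )*3^( - 4) *7^ (-1 )*67^1 * 163^( - 1)*5003^1 = - 335201/184842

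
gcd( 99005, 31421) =1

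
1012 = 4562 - 3550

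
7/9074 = 7/9074 = 0.00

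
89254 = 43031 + 46223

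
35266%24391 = 10875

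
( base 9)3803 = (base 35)2B3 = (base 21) 693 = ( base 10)2838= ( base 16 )b16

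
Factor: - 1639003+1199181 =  - 2^1*219911^1  =  - 439822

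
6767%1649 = 171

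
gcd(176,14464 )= 16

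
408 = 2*204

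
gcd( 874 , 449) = 1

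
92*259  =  23828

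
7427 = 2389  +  5038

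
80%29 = 22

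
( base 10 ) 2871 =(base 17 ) 9ff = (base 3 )10221100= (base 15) CB6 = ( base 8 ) 5467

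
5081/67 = 75+56/67 = 75.84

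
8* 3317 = 26536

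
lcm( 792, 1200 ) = 39600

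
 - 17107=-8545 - 8562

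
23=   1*23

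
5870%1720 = 710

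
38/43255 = 38/43255 = 0.00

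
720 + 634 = 1354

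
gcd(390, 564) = 6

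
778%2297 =778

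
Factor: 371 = 7^1*  53^1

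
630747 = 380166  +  250581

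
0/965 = 0 = 0.00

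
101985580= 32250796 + 69734784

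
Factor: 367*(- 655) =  - 240385=- 5^1*131^1*367^1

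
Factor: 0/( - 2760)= 0 =0^1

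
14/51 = 14/51=0.27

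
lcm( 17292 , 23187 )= 1020228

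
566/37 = 566/37 = 15.30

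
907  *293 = 265751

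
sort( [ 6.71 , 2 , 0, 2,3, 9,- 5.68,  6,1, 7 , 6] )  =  [-5.68, 0,1 , 2,2,3, 6,6,6.71,7 , 9]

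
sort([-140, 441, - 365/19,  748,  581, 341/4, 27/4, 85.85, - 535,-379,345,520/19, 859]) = [ - 535,-379  , - 140, - 365/19  ,  27/4, 520/19, 341/4,  85.85, 345,  441, 581, 748, 859]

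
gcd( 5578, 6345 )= 1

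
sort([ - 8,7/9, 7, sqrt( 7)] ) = [  -  8, 7/9, sqrt( 7 ) , 7] 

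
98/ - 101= -98/101 = -  0.97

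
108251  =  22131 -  - 86120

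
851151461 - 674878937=176272524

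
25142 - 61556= - 36414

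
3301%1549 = 203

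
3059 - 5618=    - 2559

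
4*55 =220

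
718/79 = 718/79 = 9.09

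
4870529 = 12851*379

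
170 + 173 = 343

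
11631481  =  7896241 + 3735240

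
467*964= 450188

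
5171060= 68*76045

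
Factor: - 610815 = -3^1 * 5^1*43^1*947^1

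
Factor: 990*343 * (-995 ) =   -  337872150 = - 2^1*3^2*5^2*7^3 * 11^1*199^1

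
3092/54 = 57 + 7/27 = 57.26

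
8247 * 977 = 8057319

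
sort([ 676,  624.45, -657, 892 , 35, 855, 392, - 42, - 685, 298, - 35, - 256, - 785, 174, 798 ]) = [-785  ,- 685,-657,- 256  , - 42,  -  35, 35,174, 298, 392,624.45, 676,798, 855, 892]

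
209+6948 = 7157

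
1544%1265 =279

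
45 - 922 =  - 877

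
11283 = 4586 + 6697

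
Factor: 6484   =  2^2*1621^1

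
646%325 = 321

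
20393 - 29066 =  - 8673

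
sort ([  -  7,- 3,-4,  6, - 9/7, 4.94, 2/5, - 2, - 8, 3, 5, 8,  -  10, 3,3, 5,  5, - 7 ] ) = [-10, - 8 , - 7,-7, - 4, - 3 , - 2,-9/7,  2/5, 3, 3, 3,4.94, 5, 5, 5,6, 8]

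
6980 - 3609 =3371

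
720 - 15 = 705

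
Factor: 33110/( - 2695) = -2^1 * 7^(-1 )*43^1 = -86/7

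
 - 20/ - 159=20/159 = 0.13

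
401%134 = 133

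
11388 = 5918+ 5470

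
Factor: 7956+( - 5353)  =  19^1*137^1  =  2603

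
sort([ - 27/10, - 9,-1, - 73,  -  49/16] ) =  [  -  73, - 9, - 49/16, - 27/10, - 1] 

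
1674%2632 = 1674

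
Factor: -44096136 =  - 2^3*3^1*7^1*31^1*8467^1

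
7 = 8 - 1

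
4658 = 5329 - 671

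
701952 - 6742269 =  - 6040317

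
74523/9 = 24841/3 = 8280.33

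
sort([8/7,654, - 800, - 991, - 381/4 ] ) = [ - 991 , - 800,-381/4,8/7, 654] 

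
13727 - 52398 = -38671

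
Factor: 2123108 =2^2 * 13^1*40829^1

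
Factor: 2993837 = 7^1 * 11^1* 59^1*659^1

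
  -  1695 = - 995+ - 700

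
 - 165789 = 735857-901646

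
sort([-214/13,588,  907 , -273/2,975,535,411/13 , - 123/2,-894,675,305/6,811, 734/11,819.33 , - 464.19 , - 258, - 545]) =[-894, -545,-464.19, - 258, - 273/2, - 123/2,-214/13, 411/13, 305/6,734/11,535  ,  588, 675,811,819.33,907, 975]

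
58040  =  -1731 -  - 59771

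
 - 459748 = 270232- 729980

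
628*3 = 1884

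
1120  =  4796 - 3676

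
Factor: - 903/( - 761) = 3^1*7^1*43^1*761^( - 1) 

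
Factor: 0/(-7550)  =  0= 0^1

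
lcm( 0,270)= 0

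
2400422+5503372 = 7903794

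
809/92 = 809/92 = 8.79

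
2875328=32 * 89854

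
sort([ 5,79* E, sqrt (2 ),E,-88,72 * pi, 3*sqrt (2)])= [ - 88, sqrt( 2),E, 3*sqrt(2),  5, 79*E,  72 * pi]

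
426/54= 7+8/9 = 7.89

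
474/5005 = 474/5005 = 0.09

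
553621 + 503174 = 1056795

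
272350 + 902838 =1175188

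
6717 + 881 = 7598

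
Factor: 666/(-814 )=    - 3^2*11^( - 1 ) = - 9/11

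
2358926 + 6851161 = 9210087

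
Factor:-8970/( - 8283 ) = 2990/2761 = 2^1*5^1 * 11^( - 1) * 13^1*23^1*251^(-1 )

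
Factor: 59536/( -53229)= - 2^4*3^ (-1) * 11^ ( - 1)*61^2*1613^(- 1 ) 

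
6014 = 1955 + 4059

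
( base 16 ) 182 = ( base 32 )c2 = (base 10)386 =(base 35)b1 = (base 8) 602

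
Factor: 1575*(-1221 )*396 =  - 761537700 = - 2^2*3^5*5^2 * 7^1*11^2*37^1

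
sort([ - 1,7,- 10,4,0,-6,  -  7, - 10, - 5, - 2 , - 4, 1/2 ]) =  [ - 10, - 10, - 7, - 6,-5,-4, - 2,  -  1,  0, 1/2, 4,7 ]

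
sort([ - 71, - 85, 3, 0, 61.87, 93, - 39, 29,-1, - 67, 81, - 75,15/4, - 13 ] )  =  [ - 85,  -  75,  -  71 ,-67, - 39, - 13, - 1 , 0, 3  ,  15/4,29, 61.87,81,93]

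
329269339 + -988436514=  - 659167175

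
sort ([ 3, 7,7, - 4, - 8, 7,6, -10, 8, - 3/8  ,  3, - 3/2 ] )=[ - 10,  -  8, - 4, - 3/2,-3/8 , 3,3,6,7, 7,7,8] 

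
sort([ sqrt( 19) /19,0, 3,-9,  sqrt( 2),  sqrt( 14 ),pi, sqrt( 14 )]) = [ - 9,0 , sqrt( 19) /19, sqrt(2 ) , 3,pi, sqrt( 14),  sqrt(14)]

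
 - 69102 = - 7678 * 9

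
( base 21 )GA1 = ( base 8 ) 16143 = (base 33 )6m7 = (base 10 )7267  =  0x1C63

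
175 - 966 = -791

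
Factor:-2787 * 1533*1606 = - 2^1*3^2 * 7^1*11^1*73^2 * 929^1 = - 6861588426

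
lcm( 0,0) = 0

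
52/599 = 52/599=0.09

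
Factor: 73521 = 3^3 * 7^1*389^1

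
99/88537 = 99/88537 = 0.00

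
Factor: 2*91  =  2^1*7^1 * 13^1  =  182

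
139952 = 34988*4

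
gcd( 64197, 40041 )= 9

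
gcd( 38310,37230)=30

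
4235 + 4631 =8866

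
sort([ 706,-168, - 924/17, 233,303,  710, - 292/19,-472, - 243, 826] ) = [  -  472,-243, - 168, - 924/17,  -  292/19,233 , 303,  706, 710, 826]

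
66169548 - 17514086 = 48655462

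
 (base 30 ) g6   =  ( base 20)146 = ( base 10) 486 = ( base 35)DV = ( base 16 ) 1e6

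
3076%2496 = 580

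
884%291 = 11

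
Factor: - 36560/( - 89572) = 2^2 * 5^1*7^(-2) = 20/49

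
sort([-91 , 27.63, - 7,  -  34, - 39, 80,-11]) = [ - 91,  -  39,-34, - 11,-7,27.63,  80]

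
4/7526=2/3763 = 0.00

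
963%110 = 83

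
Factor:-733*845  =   - 5^1*13^2 * 733^1 = - 619385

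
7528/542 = 13 + 241/271 = 13.89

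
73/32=2+ 9/32 = 2.28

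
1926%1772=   154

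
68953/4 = 68953/4 = 17238.25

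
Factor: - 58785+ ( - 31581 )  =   - 90366 = -  2^1*3^1*15061^1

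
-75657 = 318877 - 394534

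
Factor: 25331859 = 3^4*7^1*43^1*1039^1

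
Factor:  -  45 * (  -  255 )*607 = 6965325 = 3^3*5^2*17^1 *607^1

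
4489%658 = 541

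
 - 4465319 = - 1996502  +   - 2468817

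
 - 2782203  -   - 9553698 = 6771495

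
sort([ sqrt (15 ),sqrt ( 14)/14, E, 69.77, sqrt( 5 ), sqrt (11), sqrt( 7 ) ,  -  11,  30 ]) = [-11,sqrt( 14)/14, sqrt( 5 ), sqrt( 7 ), E,sqrt( 11), sqrt(15 ), 30,69.77 ] 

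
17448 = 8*2181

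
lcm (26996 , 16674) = 566916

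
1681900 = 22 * 76450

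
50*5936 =296800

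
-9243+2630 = - 6613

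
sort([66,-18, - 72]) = [ - 72, - 18,66]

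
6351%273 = 72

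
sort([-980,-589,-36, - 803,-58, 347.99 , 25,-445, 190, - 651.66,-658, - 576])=[ - 980, - 803,-658, - 651.66,-589, - 576, - 445, - 58, - 36,25,190,  347.99 ] 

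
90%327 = 90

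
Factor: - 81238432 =  -  2^5*11^2*20981^1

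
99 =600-501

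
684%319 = 46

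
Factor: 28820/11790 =22/9  =  2^1*3^( - 2)*11^1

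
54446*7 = 381122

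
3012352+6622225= 9634577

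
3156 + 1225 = 4381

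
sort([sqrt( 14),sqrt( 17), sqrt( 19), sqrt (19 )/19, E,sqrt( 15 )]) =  [sqrt(19 )/19 , E, sqrt( 14), sqrt (15),sqrt( 17 ) , sqrt(19 ) ]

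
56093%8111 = 7427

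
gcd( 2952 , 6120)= 72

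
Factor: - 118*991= - 2^1 * 59^1*991^1 = - 116938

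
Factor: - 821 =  - 821^1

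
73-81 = - 8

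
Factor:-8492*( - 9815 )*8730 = 727636595400 = 2^3*3^2*5^2*11^1*13^1*97^1 *151^1*193^1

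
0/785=0 = 0.00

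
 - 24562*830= - 20386460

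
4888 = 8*611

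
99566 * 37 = 3683942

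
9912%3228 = 228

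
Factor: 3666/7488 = 2^( - 5)*3^ ( - 1)  *  47^1 = 47/96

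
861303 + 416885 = 1278188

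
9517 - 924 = 8593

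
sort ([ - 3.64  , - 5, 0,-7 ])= [ - 7, - 5, - 3.64,0 ]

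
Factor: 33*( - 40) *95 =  - 125400  =  - 2^3 *3^1*5^2*11^1*19^1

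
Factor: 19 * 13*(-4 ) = - 2^2*13^1* 19^1  =  - 988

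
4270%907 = 642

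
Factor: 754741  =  13^1*58057^1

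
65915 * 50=3295750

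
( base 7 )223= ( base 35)3A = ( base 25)4F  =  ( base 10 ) 115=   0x73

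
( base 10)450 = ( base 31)EG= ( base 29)FF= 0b111000010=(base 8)702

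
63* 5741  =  361683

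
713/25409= 713/25409 =0.03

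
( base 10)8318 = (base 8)20176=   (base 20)10fi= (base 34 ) 76M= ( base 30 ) 978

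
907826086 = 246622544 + 661203542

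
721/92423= 721/92423 = 0.01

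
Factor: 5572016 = 2^4 * 19^1*18329^1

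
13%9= 4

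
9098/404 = 22+105/202 = 22.52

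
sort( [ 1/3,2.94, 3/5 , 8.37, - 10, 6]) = [ - 10,1/3,3/5,  2.94, 6,  8.37 ]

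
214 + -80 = 134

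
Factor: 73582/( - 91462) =-7^( - 1)*47^( -1 )*139^(  -  1)  *  36791^1 = - 36791/45731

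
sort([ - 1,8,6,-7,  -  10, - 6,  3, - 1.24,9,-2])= [ - 10,-7, - 6 , -2,-1.24, - 1 , 3,6, 8, 9] 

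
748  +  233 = 981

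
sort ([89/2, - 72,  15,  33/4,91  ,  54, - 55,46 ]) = [ - 72,-55,33/4 , 15,  89/2, 46, 54,91] 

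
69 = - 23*( - 3) 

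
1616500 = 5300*305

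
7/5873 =1/839 = 0.00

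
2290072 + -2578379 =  - 288307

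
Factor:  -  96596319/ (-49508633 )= 3^1*2957^1*10889^1*49508633^(-1)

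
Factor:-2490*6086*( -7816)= 2^5*3^1*5^1*17^1*83^1 * 179^1*977^1=118444758240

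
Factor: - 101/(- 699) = 3^(-1 )*  101^1*233^ ( - 1)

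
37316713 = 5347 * 6979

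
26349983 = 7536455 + 18813528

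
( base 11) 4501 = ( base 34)54e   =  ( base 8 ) 13452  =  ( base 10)5930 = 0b1011100101010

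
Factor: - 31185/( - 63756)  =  2^( - 2)*3^2*5^1*23^ (  -  1 ) = 45/92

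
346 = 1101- 755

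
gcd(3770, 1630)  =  10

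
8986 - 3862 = 5124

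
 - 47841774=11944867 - 59786641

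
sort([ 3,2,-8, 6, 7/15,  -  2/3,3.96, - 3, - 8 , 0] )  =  [  -  8, - 8, - 3, - 2/3,0, 7/15, 2 , 3,3.96,6]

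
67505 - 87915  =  - 20410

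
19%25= 19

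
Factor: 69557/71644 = 2^(- 2 ) * 17911^( - 1) * 69557^1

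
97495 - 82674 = 14821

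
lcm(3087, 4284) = 209916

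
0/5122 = 0 = 0.00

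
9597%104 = 29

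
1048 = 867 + 181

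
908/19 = 47 + 15/19 = 47.79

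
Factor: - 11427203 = -421^1*27143^1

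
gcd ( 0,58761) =58761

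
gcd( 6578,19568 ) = 2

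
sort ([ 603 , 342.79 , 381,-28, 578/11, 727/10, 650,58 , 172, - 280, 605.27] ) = [ - 280, - 28, 578/11,58,727/10 , 172,342.79, 381,  603, 605.27,650]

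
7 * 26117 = 182819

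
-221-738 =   -  959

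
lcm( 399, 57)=399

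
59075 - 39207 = 19868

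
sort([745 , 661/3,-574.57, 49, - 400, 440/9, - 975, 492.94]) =[ - 975, - 574.57, - 400, 440/9,49, 661/3, 492.94,745]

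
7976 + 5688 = 13664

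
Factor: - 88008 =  - 2^3*3^1*19^1*193^1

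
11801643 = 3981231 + 7820412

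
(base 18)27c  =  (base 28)102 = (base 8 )1422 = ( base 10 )786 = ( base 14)402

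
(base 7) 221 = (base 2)1110001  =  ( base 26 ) 49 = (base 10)113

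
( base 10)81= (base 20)41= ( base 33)2F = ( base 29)2n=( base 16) 51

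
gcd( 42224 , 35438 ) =754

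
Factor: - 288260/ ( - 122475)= 2^2*3^( - 1 )*5^ ( - 1)*7^1 * 23^( - 1 )*29^1 = 812/345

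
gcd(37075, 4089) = 1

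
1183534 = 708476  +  475058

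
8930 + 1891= 10821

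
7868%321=164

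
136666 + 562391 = 699057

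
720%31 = 7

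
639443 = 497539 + 141904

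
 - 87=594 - 681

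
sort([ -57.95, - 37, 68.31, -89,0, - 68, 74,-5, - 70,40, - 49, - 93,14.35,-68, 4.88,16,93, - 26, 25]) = [ - 93,-89, - 70,- 68, - 68, - 57.95, - 49,-37, -26,-5,0,4.88,14.35, 16,25,40  ,  68.31, 74, 93]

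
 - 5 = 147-152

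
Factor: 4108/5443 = 2^2*13^1*79^1*5443^( - 1) 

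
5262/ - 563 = - 10 + 368/563 = - 9.35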